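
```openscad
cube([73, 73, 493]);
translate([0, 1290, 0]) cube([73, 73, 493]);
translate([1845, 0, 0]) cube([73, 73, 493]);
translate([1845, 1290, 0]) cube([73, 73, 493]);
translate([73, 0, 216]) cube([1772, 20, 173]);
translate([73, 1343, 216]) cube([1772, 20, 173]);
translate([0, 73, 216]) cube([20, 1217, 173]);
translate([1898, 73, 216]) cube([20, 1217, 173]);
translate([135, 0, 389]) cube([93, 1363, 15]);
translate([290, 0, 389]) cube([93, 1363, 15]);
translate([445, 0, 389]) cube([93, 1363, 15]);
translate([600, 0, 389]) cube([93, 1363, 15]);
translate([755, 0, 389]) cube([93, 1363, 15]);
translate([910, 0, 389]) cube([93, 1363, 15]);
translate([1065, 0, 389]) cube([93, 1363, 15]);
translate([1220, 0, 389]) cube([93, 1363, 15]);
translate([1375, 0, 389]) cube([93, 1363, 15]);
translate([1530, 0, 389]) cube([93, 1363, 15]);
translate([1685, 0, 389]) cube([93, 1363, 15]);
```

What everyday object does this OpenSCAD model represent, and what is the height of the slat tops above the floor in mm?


A bed frame. The slat-top height is 404 mm.

Four posts, four rails, and a row of slats — a bed frame. Slats sit on the rails at z = 216 + 173 = 389; with slat thickness 15, the top is 404 mm.


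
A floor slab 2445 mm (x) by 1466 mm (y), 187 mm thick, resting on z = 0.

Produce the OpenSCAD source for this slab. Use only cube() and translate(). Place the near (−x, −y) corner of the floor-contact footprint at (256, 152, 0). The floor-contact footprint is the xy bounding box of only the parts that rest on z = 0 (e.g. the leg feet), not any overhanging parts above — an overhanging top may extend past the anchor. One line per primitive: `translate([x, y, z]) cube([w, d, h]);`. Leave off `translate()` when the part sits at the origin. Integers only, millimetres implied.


translate([256, 152, 0]) cube([2445, 1466, 187]);


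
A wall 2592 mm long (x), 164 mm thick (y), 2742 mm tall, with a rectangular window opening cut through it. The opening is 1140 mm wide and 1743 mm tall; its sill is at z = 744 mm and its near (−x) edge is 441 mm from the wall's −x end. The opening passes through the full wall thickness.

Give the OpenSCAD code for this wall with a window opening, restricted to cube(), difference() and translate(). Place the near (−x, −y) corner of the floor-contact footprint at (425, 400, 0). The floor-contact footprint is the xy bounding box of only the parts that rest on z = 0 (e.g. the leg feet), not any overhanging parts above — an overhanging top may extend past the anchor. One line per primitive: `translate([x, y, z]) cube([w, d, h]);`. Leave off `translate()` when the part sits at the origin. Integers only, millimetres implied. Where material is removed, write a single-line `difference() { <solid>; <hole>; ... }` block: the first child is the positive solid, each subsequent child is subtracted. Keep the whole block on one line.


difference() { translate([425, 400, 0]) cube([2592, 164, 2742]); translate([866, 400, 744]) cube([1140, 164, 1743]); }


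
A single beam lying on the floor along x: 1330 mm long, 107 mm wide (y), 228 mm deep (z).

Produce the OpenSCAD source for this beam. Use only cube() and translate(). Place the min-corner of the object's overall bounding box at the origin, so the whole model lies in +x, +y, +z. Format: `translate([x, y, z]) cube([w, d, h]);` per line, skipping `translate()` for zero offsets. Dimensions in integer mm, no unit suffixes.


cube([1330, 107, 228]);


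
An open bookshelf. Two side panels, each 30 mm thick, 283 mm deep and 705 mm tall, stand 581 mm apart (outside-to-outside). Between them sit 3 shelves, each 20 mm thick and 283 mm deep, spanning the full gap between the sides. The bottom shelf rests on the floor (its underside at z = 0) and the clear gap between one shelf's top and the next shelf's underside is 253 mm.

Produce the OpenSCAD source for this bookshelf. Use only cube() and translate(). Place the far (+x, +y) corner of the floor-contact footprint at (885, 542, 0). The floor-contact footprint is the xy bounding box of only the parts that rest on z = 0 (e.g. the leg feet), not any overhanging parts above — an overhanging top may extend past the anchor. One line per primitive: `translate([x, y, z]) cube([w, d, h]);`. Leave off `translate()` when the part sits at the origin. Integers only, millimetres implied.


translate([304, 259, 0]) cube([30, 283, 705]);
translate([855, 259, 0]) cube([30, 283, 705]);
translate([334, 259, 0]) cube([521, 283, 20]);
translate([334, 259, 273]) cube([521, 283, 20]);
translate([334, 259, 546]) cube([521, 283, 20]);


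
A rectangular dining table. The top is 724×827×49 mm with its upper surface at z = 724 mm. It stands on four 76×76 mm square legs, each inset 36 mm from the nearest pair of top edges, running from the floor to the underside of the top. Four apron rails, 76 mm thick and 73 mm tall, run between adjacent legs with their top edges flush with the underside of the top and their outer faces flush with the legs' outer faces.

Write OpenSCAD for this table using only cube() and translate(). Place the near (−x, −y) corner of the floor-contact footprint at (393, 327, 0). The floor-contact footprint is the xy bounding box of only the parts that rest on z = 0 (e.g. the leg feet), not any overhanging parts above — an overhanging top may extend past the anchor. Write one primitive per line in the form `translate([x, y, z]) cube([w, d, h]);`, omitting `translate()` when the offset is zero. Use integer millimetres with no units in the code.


// leg_h = 724 - 49 = 675
// apron z = 675 - 73 = 602
translate([357, 291, 675]) cube([724, 827, 49]);
translate([393, 327, 0]) cube([76, 76, 675]);
translate([969, 327, 0]) cube([76, 76, 675]);
translate([393, 1006, 0]) cube([76, 76, 675]);
translate([969, 1006, 0]) cube([76, 76, 675]);
translate([469, 327, 602]) cube([500, 76, 73]);
translate([469, 1006, 602]) cube([500, 76, 73]);
translate([393, 403, 602]) cube([76, 603, 73]);
translate([969, 403, 602]) cube([76, 603, 73]);


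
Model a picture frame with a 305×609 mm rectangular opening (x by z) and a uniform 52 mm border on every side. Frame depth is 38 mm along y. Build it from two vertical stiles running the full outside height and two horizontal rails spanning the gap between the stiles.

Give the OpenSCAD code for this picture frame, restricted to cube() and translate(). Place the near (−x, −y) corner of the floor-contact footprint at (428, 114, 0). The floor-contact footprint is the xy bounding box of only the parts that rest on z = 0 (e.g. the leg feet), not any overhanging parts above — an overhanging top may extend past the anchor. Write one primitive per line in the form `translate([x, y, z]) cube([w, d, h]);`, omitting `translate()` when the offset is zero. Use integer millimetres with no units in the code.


translate([428, 114, 0]) cube([52, 38, 713]);
translate([785, 114, 0]) cube([52, 38, 713]);
translate([480, 114, 0]) cube([305, 38, 52]);
translate([480, 114, 661]) cube([305, 38, 52]);


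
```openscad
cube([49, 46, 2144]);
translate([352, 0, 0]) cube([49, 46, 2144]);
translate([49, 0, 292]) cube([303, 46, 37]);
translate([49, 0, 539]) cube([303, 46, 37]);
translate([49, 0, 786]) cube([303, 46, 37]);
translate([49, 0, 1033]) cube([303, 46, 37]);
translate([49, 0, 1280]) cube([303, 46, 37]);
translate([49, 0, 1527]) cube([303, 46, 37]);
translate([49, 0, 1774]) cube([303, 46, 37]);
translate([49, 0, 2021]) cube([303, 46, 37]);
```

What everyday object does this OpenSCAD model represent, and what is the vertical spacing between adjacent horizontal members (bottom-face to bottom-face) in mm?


A ladder. The rung spacing is 247 mm.

Two tall 49×46 posts with 8 short bars between them — a ladder. Adjacent rungs sit at z = 292 and z = 539, so the spacing is 539 − 292 = 247 mm.


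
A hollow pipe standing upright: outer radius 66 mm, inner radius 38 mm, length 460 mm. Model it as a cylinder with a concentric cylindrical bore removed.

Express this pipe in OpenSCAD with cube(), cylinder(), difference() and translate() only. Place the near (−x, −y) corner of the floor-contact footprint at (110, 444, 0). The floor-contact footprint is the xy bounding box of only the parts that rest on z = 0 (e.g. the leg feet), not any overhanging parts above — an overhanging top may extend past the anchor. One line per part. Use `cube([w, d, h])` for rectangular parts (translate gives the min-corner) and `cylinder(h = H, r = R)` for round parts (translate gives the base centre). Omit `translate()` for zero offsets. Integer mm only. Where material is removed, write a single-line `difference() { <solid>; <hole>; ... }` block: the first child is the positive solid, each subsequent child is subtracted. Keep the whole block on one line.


difference() { translate([176, 510, 0]) cylinder(h = 460, r = 66); translate([176, 510, 0]) cylinder(h = 460, r = 38); }


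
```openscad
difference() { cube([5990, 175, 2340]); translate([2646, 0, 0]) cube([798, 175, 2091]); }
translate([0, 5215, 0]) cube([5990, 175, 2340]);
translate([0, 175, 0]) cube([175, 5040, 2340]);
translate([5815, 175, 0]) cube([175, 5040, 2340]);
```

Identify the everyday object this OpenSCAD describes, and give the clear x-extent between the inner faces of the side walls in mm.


A single room. The interior width is 5640 mm.

Four walls enclosing a rectangle with a door in the front wall — a room. Outside width 5990 minus two 175 mm walls gives 5640 mm.


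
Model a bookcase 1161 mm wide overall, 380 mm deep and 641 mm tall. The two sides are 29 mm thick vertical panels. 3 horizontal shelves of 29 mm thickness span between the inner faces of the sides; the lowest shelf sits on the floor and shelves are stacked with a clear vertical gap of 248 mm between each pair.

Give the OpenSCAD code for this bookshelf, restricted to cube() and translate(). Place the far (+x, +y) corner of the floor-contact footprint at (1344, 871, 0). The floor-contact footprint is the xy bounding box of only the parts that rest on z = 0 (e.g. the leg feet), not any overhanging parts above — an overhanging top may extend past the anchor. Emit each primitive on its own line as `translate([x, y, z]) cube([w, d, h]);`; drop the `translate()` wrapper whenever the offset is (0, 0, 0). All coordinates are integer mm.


translate([183, 491, 0]) cube([29, 380, 641]);
translate([1315, 491, 0]) cube([29, 380, 641]);
translate([212, 491, 0]) cube([1103, 380, 29]);
translate([212, 491, 277]) cube([1103, 380, 29]);
translate([212, 491, 554]) cube([1103, 380, 29]);


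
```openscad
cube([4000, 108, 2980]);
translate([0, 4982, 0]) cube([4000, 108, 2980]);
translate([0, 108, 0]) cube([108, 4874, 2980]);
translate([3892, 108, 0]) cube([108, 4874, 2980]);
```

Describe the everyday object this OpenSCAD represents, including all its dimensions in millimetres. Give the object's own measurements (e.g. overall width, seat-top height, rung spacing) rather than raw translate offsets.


The wall frame of a small rectangular building: four walls, each 2980 mm tall and 108 mm thick, enclosing a footprint 4000 mm (x) by 5090 mm (y) outside-to-outside, with no floor or roof. The front and back walls (the −y and +y sides) span the full width; the two side walls fit between them.


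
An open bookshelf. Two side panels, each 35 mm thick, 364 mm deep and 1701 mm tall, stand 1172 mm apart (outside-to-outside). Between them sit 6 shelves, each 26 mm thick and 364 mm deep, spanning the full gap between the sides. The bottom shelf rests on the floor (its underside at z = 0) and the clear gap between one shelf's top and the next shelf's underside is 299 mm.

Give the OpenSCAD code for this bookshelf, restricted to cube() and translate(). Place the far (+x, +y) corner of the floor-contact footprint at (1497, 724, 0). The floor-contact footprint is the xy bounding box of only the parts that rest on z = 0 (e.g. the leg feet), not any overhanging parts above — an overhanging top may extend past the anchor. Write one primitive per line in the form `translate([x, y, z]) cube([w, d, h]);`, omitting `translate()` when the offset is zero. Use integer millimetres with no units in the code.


translate([325, 360, 0]) cube([35, 364, 1701]);
translate([1462, 360, 0]) cube([35, 364, 1701]);
translate([360, 360, 0]) cube([1102, 364, 26]);
translate([360, 360, 325]) cube([1102, 364, 26]);
translate([360, 360, 650]) cube([1102, 364, 26]);
translate([360, 360, 975]) cube([1102, 364, 26]);
translate([360, 360, 1300]) cube([1102, 364, 26]);
translate([360, 360, 1625]) cube([1102, 364, 26]);


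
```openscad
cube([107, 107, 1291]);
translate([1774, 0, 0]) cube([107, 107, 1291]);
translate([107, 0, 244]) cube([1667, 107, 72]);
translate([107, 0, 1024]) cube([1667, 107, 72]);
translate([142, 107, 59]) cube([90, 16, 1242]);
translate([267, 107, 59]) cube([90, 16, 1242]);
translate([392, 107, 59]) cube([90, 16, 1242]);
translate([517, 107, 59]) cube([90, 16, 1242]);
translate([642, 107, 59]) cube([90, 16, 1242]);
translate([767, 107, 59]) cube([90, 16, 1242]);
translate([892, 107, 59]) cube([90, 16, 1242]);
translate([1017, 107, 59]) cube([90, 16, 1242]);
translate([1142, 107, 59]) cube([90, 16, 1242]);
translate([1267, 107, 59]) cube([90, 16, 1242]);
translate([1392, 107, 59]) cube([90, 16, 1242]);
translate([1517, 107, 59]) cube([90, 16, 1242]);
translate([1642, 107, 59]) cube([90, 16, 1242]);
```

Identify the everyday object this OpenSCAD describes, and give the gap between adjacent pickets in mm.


A fence section. The picket gap is 35 mm.

Two posts, two rails, 13 pickets — a fence section. Span 1667 mm holds 13 pickets of 90 mm with 14 equal gaps: ⌊(1667 − 13·90) / 14⌋ = 35 mm.


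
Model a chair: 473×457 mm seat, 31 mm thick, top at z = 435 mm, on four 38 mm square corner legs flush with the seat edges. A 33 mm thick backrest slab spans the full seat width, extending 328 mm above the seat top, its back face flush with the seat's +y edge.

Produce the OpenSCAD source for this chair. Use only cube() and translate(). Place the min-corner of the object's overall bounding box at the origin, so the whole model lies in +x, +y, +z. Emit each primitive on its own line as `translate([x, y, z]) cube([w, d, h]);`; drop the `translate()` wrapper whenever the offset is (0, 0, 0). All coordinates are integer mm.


translate([0, 0, 404]) cube([473, 457, 31]);
cube([38, 38, 404]);
translate([435, 0, 0]) cube([38, 38, 404]);
translate([0, 419, 0]) cube([38, 38, 404]);
translate([435, 419, 0]) cube([38, 38, 404]);
translate([0, 424, 435]) cube([473, 33, 328]);


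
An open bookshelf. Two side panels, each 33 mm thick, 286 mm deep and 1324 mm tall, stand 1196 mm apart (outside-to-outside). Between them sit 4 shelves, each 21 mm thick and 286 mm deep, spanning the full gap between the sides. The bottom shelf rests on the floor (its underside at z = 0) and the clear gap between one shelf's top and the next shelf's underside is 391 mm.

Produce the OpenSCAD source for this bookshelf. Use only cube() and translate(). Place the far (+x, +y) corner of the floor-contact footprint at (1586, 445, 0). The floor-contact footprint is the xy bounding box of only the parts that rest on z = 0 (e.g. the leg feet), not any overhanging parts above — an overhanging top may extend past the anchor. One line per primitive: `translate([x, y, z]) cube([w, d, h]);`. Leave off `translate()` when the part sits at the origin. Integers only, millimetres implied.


translate([390, 159, 0]) cube([33, 286, 1324]);
translate([1553, 159, 0]) cube([33, 286, 1324]);
translate([423, 159, 0]) cube([1130, 286, 21]);
translate([423, 159, 412]) cube([1130, 286, 21]);
translate([423, 159, 824]) cube([1130, 286, 21]);
translate([423, 159, 1236]) cube([1130, 286, 21]);


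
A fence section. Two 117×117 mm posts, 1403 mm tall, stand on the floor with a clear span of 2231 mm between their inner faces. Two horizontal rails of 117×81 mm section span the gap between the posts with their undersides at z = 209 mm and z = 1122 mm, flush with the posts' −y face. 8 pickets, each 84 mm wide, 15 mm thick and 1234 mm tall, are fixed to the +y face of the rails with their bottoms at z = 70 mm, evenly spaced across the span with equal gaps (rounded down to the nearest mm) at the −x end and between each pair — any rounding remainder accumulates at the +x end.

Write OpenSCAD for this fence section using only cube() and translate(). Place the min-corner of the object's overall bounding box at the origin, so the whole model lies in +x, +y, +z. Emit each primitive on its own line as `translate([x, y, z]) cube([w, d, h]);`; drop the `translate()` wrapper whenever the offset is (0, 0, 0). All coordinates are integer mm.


cube([117, 117, 1403]);
translate([2348, 0, 0]) cube([117, 117, 1403]);
translate([117, 0, 209]) cube([2231, 117, 81]);
translate([117, 0, 1122]) cube([2231, 117, 81]);
translate([290, 117, 70]) cube([84, 15, 1234]);
translate([547, 117, 70]) cube([84, 15, 1234]);
translate([804, 117, 70]) cube([84, 15, 1234]);
translate([1061, 117, 70]) cube([84, 15, 1234]);
translate([1318, 117, 70]) cube([84, 15, 1234]);
translate([1575, 117, 70]) cube([84, 15, 1234]);
translate([1832, 117, 70]) cube([84, 15, 1234]);
translate([2089, 117, 70]) cube([84, 15, 1234]);


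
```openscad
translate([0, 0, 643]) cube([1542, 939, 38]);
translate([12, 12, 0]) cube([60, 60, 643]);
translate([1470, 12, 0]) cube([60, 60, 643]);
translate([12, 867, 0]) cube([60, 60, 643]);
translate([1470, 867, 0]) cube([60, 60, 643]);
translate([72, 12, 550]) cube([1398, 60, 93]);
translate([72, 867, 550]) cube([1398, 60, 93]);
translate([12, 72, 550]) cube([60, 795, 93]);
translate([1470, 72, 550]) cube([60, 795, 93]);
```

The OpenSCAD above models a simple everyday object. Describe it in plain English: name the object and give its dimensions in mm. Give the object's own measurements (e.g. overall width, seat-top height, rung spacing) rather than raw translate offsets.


A table: top 1542 mm (x) × 939 mm (y), 38 mm thick, upper face at z = 681 mm, on four 60×60 mm square legs, each inset 12 mm from the nearest pair of top edges from z = 0 to the bottom of the top. Four apron rails, 60 mm thick and 93 mm tall, run between adjacent legs with their top edges flush with the underside of the top and their outer faces flush with the legs' outer faces.


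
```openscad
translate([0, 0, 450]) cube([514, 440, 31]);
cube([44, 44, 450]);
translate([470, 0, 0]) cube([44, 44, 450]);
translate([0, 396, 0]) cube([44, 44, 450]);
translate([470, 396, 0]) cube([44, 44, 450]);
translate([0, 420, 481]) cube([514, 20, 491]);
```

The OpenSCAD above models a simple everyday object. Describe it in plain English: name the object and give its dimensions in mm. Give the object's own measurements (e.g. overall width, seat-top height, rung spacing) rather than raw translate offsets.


A chair. The seat is a 514×440×31 mm slab with its top at z = 481 mm, on four 44×44 mm corner legs (flush with the seat edges, standing on z = 0). A flat backrest 20 mm thick, 491 mm tall, spans the full seat width and rises from the seat top along its +y edge, rear face flush with the rear of the seat.


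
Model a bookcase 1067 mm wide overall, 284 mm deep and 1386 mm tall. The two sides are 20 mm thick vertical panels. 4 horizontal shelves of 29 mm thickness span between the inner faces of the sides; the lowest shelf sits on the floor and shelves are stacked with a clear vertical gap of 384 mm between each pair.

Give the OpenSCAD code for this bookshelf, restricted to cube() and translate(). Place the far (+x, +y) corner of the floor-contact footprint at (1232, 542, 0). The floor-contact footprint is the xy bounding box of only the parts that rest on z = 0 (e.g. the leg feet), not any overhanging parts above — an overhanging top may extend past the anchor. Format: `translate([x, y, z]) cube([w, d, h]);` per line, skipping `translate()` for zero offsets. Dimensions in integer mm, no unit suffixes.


translate([165, 258, 0]) cube([20, 284, 1386]);
translate([1212, 258, 0]) cube([20, 284, 1386]);
translate([185, 258, 0]) cube([1027, 284, 29]);
translate([185, 258, 413]) cube([1027, 284, 29]);
translate([185, 258, 826]) cube([1027, 284, 29]);
translate([185, 258, 1239]) cube([1027, 284, 29]);


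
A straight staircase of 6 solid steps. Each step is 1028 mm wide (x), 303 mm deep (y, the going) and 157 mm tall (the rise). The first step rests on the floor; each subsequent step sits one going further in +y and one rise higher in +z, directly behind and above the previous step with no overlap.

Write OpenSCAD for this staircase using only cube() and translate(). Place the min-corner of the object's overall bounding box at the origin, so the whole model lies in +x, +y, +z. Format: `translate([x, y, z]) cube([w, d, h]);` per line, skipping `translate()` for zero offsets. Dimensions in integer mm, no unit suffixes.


cube([1028, 303, 157]);
translate([0, 303, 157]) cube([1028, 303, 157]);
translate([0, 606, 314]) cube([1028, 303, 157]);
translate([0, 909, 471]) cube([1028, 303, 157]);
translate([0, 1212, 628]) cube([1028, 303, 157]);
translate([0, 1515, 785]) cube([1028, 303, 157]);


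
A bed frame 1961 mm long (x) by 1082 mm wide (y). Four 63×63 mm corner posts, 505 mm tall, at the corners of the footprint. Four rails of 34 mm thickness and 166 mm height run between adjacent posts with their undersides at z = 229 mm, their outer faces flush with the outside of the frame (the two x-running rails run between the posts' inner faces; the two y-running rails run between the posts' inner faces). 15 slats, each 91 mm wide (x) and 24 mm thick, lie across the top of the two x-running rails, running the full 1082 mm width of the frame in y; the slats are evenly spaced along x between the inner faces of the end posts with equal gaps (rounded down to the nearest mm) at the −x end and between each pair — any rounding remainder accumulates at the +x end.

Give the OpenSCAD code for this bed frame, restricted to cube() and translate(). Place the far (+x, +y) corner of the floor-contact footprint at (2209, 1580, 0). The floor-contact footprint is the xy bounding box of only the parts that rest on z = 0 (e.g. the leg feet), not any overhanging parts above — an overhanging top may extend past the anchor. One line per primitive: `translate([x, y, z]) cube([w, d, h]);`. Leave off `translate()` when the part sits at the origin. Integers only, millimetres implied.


translate([248, 498, 0]) cube([63, 63, 505]);
translate([248, 1517, 0]) cube([63, 63, 505]);
translate([2146, 498, 0]) cube([63, 63, 505]);
translate([2146, 1517, 0]) cube([63, 63, 505]);
translate([311, 498, 229]) cube([1835, 34, 166]);
translate([311, 1546, 229]) cube([1835, 34, 166]);
translate([248, 561, 229]) cube([34, 956, 166]);
translate([2175, 561, 229]) cube([34, 956, 166]);
translate([340, 498, 395]) cube([91, 1082, 24]);
translate([460, 498, 395]) cube([91, 1082, 24]);
translate([580, 498, 395]) cube([91, 1082, 24]);
translate([700, 498, 395]) cube([91, 1082, 24]);
translate([820, 498, 395]) cube([91, 1082, 24]);
translate([940, 498, 395]) cube([91, 1082, 24]);
translate([1060, 498, 395]) cube([91, 1082, 24]);
translate([1180, 498, 395]) cube([91, 1082, 24]);
translate([1300, 498, 395]) cube([91, 1082, 24]);
translate([1420, 498, 395]) cube([91, 1082, 24]);
translate([1540, 498, 395]) cube([91, 1082, 24]);
translate([1660, 498, 395]) cube([91, 1082, 24]);
translate([1780, 498, 395]) cube([91, 1082, 24]);
translate([1900, 498, 395]) cube([91, 1082, 24]);
translate([2020, 498, 395]) cube([91, 1082, 24]);


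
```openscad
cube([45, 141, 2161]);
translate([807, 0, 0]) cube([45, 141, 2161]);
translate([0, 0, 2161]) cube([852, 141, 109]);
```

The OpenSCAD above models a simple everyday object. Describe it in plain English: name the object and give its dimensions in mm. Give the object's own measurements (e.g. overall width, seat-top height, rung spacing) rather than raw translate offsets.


A door frame. The clear opening is 762 mm wide and 2161 mm high. Two 45 mm wide jambs, 141 mm deep, stand either side of the opening from the floor to the top of the opening. A 109 mm thick head sits across the top of both jambs, spanning the full outside width of the frame.


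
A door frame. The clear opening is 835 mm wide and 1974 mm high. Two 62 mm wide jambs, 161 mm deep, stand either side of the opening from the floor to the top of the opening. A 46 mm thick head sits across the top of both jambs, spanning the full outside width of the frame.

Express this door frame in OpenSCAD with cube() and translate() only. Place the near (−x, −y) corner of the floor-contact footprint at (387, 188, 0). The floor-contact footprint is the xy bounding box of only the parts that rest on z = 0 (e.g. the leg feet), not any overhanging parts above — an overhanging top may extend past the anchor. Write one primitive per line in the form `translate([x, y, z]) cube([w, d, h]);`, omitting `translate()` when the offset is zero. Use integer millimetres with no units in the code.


translate([387, 188, 0]) cube([62, 161, 1974]);
translate([1284, 188, 0]) cube([62, 161, 1974]);
translate([387, 188, 1974]) cube([959, 161, 46]);


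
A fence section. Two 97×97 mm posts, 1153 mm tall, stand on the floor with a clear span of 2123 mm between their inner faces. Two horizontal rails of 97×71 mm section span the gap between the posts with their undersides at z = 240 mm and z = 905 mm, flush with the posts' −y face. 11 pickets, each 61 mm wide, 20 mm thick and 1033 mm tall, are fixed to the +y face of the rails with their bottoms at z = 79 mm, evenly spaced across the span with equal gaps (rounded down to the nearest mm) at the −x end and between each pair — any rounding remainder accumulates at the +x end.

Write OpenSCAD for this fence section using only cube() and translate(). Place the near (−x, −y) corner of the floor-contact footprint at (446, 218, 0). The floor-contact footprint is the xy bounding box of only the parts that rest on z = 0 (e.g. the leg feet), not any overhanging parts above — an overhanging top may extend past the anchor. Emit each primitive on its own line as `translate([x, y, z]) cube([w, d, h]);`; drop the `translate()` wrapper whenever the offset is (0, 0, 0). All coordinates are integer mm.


translate([446, 218, 0]) cube([97, 97, 1153]);
translate([2666, 218, 0]) cube([97, 97, 1153]);
translate([543, 218, 240]) cube([2123, 97, 71]);
translate([543, 218, 905]) cube([2123, 97, 71]);
translate([664, 315, 79]) cube([61, 20, 1033]);
translate([846, 315, 79]) cube([61, 20, 1033]);
translate([1028, 315, 79]) cube([61, 20, 1033]);
translate([1210, 315, 79]) cube([61, 20, 1033]);
translate([1392, 315, 79]) cube([61, 20, 1033]);
translate([1574, 315, 79]) cube([61, 20, 1033]);
translate([1756, 315, 79]) cube([61, 20, 1033]);
translate([1938, 315, 79]) cube([61, 20, 1033]);
translate([2120, 315, 79]) cube([61, 20, 1033]);
translate([2302, 315, 79]) cube([61, 20, 1033]);
translate([2484, 315, 79]) cube([61, 20, 1033]);


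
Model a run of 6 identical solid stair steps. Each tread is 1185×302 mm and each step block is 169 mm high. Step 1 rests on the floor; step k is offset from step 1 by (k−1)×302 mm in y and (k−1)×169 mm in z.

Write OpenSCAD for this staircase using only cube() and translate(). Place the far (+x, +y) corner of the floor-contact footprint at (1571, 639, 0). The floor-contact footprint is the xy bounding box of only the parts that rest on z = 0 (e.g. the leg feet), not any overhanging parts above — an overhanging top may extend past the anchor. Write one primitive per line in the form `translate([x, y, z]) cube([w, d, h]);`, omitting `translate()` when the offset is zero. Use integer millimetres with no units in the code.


translate([386, 337, 0]) cube([1185, 302, 169]);
translate([386, 639, 169]) cube([1185, 302, 169]);
translate([386, 941, 338]) cube([1185, 302, 169]);
translate([386, 1243, 507]) cube([1185, 302, 169]);
translate([386, 1545, 676]) cube([1185, 302, 169]);
translate([386, 1847, 845]) cube([1185, 302, 169]);


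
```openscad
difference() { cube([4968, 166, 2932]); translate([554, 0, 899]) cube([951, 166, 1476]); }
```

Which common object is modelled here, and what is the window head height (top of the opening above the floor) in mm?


A wall with a window opening. The window head height is 2375 mm.

A wall with a rectangular opening subtracted — a window. Sill at z = 899, opening 1476 mm tall, so the head is at 899 + 1476 = 2375 mm.


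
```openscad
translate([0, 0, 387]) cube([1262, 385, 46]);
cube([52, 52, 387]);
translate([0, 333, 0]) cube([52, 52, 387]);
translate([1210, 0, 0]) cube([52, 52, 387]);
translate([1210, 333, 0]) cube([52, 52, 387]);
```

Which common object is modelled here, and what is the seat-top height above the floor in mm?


A bench. The seat-top height is 433 mm.

A long slab on four corner posts — a bench. The slab sits at z = 387 with thickness 46, so the top is 387 + 46 = 433 mm.


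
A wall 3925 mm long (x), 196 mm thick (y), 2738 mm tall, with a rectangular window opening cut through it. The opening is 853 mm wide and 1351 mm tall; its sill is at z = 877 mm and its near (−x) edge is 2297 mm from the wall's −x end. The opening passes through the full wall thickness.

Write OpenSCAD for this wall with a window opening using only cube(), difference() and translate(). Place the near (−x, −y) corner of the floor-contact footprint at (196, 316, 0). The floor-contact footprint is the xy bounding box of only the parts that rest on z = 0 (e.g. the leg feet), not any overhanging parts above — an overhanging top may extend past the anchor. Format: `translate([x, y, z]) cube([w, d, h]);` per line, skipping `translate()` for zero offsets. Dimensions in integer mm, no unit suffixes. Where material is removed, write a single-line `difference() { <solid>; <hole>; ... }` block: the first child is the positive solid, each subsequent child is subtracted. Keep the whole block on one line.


difference() { translate([196, 316, 0]) cube([3925, 196, 2738]); translate([2493, 316, 877]) cube([853, 196, 1351]); }


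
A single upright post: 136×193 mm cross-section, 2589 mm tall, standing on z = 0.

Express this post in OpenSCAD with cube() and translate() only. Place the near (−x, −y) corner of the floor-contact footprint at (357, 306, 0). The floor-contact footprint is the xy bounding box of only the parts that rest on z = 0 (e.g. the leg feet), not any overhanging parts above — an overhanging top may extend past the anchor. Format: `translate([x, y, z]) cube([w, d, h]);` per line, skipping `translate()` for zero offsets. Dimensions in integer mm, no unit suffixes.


translate([357, 306, 0]) cube([136, 193, 2589]);


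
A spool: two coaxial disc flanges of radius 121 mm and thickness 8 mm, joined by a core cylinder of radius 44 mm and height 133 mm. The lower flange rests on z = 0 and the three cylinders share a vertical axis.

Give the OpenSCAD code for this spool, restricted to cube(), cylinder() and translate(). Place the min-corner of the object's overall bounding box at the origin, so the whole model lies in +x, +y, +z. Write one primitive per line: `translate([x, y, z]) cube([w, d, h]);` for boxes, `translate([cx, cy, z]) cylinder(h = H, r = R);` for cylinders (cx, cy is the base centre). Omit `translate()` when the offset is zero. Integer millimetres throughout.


translate([121, 121, 0]) cylinder(h = 8, r = 121);
translate([121, 121, 8]) cylinder(h = 133, r = 44);
translate([121, 121, 141]) cylinder(h = 8, r = 121);


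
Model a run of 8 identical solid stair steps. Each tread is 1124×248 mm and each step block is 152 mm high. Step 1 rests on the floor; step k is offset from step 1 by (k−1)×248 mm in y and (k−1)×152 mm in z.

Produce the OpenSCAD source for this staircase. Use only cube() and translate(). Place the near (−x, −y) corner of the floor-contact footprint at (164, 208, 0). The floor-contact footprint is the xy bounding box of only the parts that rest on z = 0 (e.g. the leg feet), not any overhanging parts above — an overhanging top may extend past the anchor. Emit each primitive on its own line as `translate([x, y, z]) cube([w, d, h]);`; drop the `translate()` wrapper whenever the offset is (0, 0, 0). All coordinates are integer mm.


translate([164, 208, 0]) cube([1124, 248, 152]);
translate([164, 456, 152]) cube([1124, 248, 152]);
translate([164, 704, 304]) cube([1124, 248, 152]);
translate([164, 952, 456]) cube([1124, 248, 152]);
translate([164, 1200, 608]) cube([1124, 248, 152]);
translate([164, 1448, 760]) cube([1124, 248, 152]);
translate([164, 1696, 912]) cube([1124, 248, 152]);
translate([164, 1944, 1064]) cube([1124, 248, 152]);


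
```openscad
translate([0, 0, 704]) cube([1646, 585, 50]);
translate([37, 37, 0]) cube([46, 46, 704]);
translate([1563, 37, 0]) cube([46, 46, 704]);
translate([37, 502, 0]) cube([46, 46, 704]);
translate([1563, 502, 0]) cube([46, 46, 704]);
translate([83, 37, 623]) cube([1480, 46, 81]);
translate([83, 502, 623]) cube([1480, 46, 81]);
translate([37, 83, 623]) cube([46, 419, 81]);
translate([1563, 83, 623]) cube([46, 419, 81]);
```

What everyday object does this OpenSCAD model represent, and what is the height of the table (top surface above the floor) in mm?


A table. The table height is 754 mm.

A 1646×585×50 slab sits at z = 704 on four 46 mm square posts — a table. The top surface is at 704 + 50 = 754 mm.


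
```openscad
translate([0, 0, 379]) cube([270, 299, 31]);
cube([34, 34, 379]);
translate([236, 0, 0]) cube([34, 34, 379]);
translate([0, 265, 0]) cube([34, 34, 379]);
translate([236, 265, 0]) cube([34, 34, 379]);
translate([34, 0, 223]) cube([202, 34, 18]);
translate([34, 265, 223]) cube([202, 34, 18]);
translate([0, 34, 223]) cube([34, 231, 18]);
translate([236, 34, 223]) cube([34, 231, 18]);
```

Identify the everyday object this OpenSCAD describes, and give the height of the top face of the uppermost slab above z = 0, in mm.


A stool. The seat height is 410 mm.

A 270×299×31 slab at z = 379 on four corner posts — a stool. The seat top is 379 + 31 = 410 mm.


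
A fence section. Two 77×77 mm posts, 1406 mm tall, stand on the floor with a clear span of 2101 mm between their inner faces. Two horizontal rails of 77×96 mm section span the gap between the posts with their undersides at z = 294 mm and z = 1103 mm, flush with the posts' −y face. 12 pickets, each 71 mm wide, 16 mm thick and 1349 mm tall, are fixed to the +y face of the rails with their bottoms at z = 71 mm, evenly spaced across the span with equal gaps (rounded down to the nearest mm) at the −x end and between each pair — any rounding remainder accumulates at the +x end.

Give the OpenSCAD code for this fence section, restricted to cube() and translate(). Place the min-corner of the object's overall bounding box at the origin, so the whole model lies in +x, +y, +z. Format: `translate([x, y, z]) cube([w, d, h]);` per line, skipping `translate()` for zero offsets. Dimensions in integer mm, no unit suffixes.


cube([77, 77, 1406]);
translate([2178, 0, 0]) cube([77, 77, 1406]);
translate([77, 0, 294]) cube([2101, 77, 96]);
translate([77, 0, 1103]) cube([2101, 77, 96]);
translate([173, 77, 71]) cube([71, 16, 1349]);
translate([340, 77, 71]) cube([71, 16, 1349]);
translate([507, 77, 71]) cube([71, 16, 1349]);
translate([674, 77, 71]) cube([71, 16, 1349]);
translate([841, 77, 71]) cube([71, 16, 1349]);
translate([1008, 77, 71]) cube([71, 16, 1349]);
translate([1175, 77, 71]) cube([71, 16, 1349]);
translate([1342, 77, 71]) cube([71, 16, 1349]);
translate([1509, 77, 71]) cube([71, 16, 1349]);
translate([1676, 77, 71]) cube([71, 16, 1349]);
translate([1843, 77, 71]) cube([71, 16, 1349]);
translate([2010, 77, 71]) cube([71, 16, 1349]);


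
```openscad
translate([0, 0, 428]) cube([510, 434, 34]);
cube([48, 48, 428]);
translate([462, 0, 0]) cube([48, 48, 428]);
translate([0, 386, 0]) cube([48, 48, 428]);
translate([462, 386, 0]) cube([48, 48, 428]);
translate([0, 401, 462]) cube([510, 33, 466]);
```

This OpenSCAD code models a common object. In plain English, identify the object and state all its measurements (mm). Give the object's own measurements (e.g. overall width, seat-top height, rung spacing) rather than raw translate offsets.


A chair. The seat is a 510×434×34 mm slab with its top at z = 462 mm, on four 48×48 mm corner legs (flush with the seat edges, standing on z = 0). A flat backrest 33 mm thick, 466 mm tall, spans the full seat width and rises from the seat top along its +y edge, rear face flush with the rear of the seat.


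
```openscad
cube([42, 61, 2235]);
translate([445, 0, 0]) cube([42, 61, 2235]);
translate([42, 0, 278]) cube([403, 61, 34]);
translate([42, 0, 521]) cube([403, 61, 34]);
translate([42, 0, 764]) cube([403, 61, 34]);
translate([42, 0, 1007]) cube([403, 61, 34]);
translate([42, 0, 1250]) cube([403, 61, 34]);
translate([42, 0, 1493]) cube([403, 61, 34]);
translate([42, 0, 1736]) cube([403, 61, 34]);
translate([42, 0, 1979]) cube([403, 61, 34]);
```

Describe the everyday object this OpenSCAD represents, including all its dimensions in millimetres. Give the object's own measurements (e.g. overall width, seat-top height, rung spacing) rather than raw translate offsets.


A straight ladder. Two 42×61 mm vertical rails, 2235 mm tall, stand 487 mm apart (outside-to-outside) with their front faces coplanar on the −y side. 8 rungs, each 61 mm deep and 34 mm tall, span between the inner faces of the rails, front faces flush with the rails. The lowest rung's underside is at z = 278 mm and rungs are spaced 243 mm apart (underside to underside).


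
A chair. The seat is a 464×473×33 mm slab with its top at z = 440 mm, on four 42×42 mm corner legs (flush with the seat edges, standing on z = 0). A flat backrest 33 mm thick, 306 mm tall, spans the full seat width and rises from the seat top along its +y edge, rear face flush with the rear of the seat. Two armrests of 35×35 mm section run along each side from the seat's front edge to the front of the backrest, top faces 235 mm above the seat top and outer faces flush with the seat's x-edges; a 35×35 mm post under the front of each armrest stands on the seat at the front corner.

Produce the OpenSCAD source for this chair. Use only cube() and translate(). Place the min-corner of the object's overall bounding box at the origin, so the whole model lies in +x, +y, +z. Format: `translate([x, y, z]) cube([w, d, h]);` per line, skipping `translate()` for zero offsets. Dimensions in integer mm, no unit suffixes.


translate([0, 0, 407]) cube([464, 473, 33]);
cube([42, 42, 407]);
translate([422, 0, 0]) cube([42, 42, 407]);
translate([0, 431, 0]) cube([42, 42, 407]);
translate([422, 431, 0]) cube([42, 42, 407]);
translate([0, 440, 440]) cube([464, 33, 306]);
translate([0, 0, 640]) cube([35, 440, 35]);
translate([429, 0, 640]) cube([35, 440, 35]);
translate([0, 0, 440]) cube([35, 35, 200]);
translate([429, 0, 440]) cube([35, 35, 200]);


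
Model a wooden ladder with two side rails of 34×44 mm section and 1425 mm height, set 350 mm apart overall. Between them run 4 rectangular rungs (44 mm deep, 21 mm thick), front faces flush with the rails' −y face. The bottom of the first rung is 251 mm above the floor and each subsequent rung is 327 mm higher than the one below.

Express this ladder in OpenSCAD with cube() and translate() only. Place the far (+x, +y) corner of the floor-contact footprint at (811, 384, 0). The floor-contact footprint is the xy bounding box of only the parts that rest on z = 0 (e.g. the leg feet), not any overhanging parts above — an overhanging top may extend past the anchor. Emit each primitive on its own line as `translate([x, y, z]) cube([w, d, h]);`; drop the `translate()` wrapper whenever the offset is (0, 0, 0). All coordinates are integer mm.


translate([461, 340, 0]) cube([34, 44, 1425]);
translate([777, 340, 0]) cube([34, 44, 1425]);
translate([495, 340, 251]) cube([282, 44, 21]);
translate([495, 340, 578]) cube([282, 44, 21]);
translate([495, 340, 905]) cube([282, 44, 21]);
translate([495, 340, 1232]) cube([282, 44, 21]);


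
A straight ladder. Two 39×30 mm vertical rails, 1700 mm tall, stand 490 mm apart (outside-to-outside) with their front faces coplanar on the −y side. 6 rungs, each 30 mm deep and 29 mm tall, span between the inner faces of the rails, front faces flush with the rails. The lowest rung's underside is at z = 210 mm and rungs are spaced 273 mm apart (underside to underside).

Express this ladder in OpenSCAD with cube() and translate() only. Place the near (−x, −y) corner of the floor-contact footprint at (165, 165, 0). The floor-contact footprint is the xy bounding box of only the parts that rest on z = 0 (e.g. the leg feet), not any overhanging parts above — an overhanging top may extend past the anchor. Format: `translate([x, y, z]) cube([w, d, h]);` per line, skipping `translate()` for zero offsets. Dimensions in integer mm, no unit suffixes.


translate([165, 165, 0]) cube([39, 30, 1700]);
translate([616, 165, 0]) cube([39, 30, 1700]);
translate([204, 165, 210]) cube([412, 30, 29]);
translate([204, 165, 483]) cube([412, 30, 29]);
translate([204, 165, 756]) cube([412, 30, 29]);
translate([204, 165, 1029]) cube([412, 30, 29]);
translate([204, 165, 1302]) cube([412, 30, 29]);
translate([204, 165, 1575]) cube([412, 30, 29]);
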